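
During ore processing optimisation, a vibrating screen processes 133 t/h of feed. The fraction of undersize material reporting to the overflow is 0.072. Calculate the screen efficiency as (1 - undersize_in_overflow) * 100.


92.8%

Screen efficiency = (1 - fraction of undersize in overflow) * 100
= (1 - 0.072) * 100
= 0.928 * 100
= 92.8%


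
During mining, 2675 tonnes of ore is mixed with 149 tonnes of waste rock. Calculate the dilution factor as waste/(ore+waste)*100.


Total material = ore + waste
= 2675 + 149 = 2824 tonnes
Dilution = waste / total * 100
= 149 / 2824 * 100
= 0.05276203966 * 100
= 5.2762%

5.2762%


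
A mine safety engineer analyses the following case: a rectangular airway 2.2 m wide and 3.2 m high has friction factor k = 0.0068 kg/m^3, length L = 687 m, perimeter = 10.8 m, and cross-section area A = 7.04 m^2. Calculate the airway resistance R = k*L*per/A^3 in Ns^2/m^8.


0.1446 Ns^2/m^8

Compute the numerator:
k * L * per = 0.0068 * 687 * 10.8
= 50.45328
Compute the denominator:
A^3 = 7.04^3 = 348.913664
Resistance:
R = 50.45328 / 348.913664
= 0.1446 Ns^2/m^8


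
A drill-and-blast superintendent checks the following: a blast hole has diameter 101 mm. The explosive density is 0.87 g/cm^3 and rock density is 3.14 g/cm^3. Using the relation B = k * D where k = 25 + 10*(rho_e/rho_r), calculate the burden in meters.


First, compute k:
rho_e / rho_r = 0.87 / 3.14 = 0.2770700637
k = 25 + 10 * 0.2770700637 = 27.77070064
Then, compute burden:
B = k * D / 1000 = 27.77070064 * 101 / 1000
= 2804.840764 / 1000
= 2.8048 m

2.8048 m


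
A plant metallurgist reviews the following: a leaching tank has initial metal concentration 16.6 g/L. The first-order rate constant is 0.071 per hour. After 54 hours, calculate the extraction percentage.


97.8377%

Compute the exponent:
-k * t = -0.071 * 54 = -3.834
Remaining concentration:
C = 16.6 * exp(-3.834)
= 16.6 * 0.02162295061
= 0.3589409802 g/L
Extracted = 16.6 - 0.3589409802 = 16.24105902 g/L
Extraction % = 16.24105902 / 16.6 * 100
= 97.8377%


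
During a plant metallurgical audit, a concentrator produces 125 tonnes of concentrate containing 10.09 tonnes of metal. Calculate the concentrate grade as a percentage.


8.072%

Grade = (metal in concentrate / concentrate mass) * 100
= (10.09 / 125) * 100
= 0.08072 * 100
= 8.072%


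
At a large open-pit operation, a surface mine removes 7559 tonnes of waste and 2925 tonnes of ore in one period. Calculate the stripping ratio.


2.5843

Stripping ratio = waste tonnage / ore tonnage
= 7559 / 2925
= 2.5843


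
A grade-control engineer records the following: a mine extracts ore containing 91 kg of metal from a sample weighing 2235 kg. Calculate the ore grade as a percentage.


4.0716%

Ore grade = (metal mass / ore mass) * 100
= (91 / 2235) * 100
= 0.04071588367 * 100
= 4.0716%


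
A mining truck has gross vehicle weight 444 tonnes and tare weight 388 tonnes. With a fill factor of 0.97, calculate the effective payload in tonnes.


54.32 tonnes

Maximum payload = gross - tare
= 444 - 388 = 56 tonnes
Effective payload = max payload * fill factor
= 56 * 0.97
= 54.32 tonnes


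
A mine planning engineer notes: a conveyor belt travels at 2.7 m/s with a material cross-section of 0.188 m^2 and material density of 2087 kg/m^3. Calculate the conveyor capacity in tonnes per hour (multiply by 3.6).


Volumetric flow = speed * area
= 2.7 * 0.188 = 0.5076 m^3/s
Mass flow = volumetric * density
= 0.5076 * 2087 = 1059.3612 kg/s
Convert to t/h: multiply by 3.6
Capacity = 1059.3612 * 3.6
= 3813.7003 t/h

3813.7003 t/h


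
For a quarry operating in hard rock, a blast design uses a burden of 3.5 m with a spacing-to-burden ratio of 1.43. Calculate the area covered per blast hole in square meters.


First, find the spacing:
Spacing = burden * ratio = 3.5 * 1.43
= 5.005 m
Then, calculate the area:
Area = burden * spacing = 3.5 * 5.005
= 17.5175 m^2

17.5175 m^2


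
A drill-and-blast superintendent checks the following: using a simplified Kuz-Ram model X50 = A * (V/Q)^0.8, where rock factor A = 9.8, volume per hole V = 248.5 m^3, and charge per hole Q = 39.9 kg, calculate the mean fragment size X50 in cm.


Compute V/Q:
V/Q = 248.5 / 39.9 = 6.228070175
Raise to the power 0.8:
(V/Q)^0.8 = 6.228070175^0.8 = 4.319990561
Multiply by A:
X50 = 9.8 * 4.319990561
= 42.3359 cm

42.3359 cm


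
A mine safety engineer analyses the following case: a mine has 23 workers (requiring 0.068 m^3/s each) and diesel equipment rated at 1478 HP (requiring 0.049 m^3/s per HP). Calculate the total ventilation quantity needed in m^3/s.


73.986 m^3/s

Airflow for workers:
Q_people = 23 * 0.068 = 1.564 m^3/s
Airflow for diesel equipment:
Q_diesel = 1478 * 0.049 = 72.422 m^3/s
Total ventilation:
Q_total = 1.564 + 72.422
= 73.986 m^3/s


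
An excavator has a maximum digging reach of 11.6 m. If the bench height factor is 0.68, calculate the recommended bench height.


7.888 m

Bench height = reach * factor
= 11.6 * 0.68
= 7.888 m


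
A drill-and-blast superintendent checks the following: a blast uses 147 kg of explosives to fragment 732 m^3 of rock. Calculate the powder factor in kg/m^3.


Powder factor = explosive mass / rock volume
= 147 / 732
= 0.2008 kg/m^3

0.2008 kg/m^3


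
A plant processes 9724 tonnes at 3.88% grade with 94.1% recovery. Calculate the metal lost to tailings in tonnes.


22.2602 tonnes

Total metal in feed:
= 9724 * 3.88 / 100 = 377.2912 tonnes
Metal recovered:
= 377.2912 * 94.1 / 100 = 355.0310192 tonnes
Metal lost to tailings:
= 377.2912 - 355.0310192
= 22.2602 tonnes


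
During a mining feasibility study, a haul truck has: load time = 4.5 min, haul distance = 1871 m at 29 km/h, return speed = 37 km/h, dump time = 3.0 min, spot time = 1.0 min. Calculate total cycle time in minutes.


15.4051 min

Convert haul speed to m/min: 29 * 1000/60 = 483.3333333 m/min
Haul time = 1871 / 483.3333333 = 3.871034483 min
Convert return speed to m/min: 37 * 1000/60 = 616.6666667 m/min
Return time = 1871 / 616.6666667 = 3.034054054 min
Total cycle time:
= 4.5 + 3.871034483 + 3.0 + 3.034054054 + 1.0
= 15.4051 min


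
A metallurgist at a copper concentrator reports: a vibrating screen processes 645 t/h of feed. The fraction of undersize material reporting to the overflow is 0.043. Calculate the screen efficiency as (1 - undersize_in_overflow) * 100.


Screen efficiency = (1 - fraction of undersize in overflow) * 100
= (1 - 0.043) * 100
= 0.957 * 100
= 95.7%

95.7%


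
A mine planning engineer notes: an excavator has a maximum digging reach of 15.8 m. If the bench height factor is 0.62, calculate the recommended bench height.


Bench height = reach * factor
= 15.8 * 0.62
= 9.796 m

9.796 m


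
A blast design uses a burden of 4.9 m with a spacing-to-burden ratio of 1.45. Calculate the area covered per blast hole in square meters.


34.8145 m^2

First, find the spacing:
Spacing = burden * ratio = 4.9 * 1.45
= 7.105 m
Then, calculate the area:
Area = burden * spacing = 4.9 * 7.105
= 34.8145 m^2


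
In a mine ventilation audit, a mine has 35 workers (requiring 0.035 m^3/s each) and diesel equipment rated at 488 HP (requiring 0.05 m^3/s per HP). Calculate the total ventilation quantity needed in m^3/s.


25.625 m^3/s

Airflow for workers:
Q_people = 35 * 0.035 = 1.225 m^3/s
Airflow for diesel equipment:
Q_diesel = 488 * 0.05 = 24.4 m^3/s
Total ventilation:
Q_total = 1.225 + 24.4
= 25.625 m^3/s


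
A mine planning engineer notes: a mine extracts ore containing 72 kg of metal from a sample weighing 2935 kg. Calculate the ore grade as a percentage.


Ore grade = (metal mass / ore mass) * 100
= (72 / 2935) * 100
= 0.02453151618 * 100
= 2.4532%

2.4532%


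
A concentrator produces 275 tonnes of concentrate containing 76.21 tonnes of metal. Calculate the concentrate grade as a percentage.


27.7127%

Grade = (metal in concentrate / concentrate mass) * 100
= (76.21 / 275) * 100
= 0.2771272727 * 100
= 27.7127%


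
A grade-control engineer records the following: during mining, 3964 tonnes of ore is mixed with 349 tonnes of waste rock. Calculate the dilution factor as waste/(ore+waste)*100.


Total material = ore + waste
= 3964 + 349 = 4313 tonnes
Dilution = waste / total * 100
= 349 / 4313 * 100
= 0.08091815442 * 100
= 8.0918%

8.0918%


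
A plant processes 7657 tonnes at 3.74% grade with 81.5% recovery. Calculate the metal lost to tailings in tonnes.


52.9788 tonnes

Total metal in feed:
= 7657 * 3.74 / 100 = 286.3718 tonnes
Metal recovered:
= 286.3718 * 81.5 / 100 = 233.393017 tonnes
Metal lost to tailings:
= 286.3718 - 233.393017
= 52.9788 tonnes


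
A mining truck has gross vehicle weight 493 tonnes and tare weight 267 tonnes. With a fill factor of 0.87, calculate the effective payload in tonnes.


196.62 tonnes

Maximum payload = gross - tare
= 493 - 267 = 226 tonnes
Effective payload = max payload * fill factor
= 226 * 0.87
= 196.62 tonnes


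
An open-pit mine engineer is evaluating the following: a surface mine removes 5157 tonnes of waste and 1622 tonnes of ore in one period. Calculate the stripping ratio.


Stripping ratio = waste tonnage / ore tonnage
= 5157 / 1622
= 3.1794

3.1794


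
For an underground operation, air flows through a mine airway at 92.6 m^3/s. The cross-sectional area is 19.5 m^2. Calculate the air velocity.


4.7487 m/s

Velocity = flow rate / cross-sectional area
= 92.6 / 19.5
= 4.7487 m/s


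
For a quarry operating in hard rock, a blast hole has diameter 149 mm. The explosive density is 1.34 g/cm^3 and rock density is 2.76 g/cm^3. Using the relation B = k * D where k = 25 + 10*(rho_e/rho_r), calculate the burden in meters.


4.4484 m

First, compute k:
rho_e / rho_r = 1.34 / 2.76 = 0.4855072464
k = 25 + 10 * 0.4855072464 = 29.85507246
Then, compute burden:
B = k * D / 1000 = 29.85507246 * 149 / 1000
= 4448.405797 / 1000
= 4.4484 m


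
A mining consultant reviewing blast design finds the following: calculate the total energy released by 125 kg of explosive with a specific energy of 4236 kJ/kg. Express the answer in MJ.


529.5 MJ

Energy = mass * specific_energy / 1000
= 125 * 4236 / 1000
= 529500 / 1000
= 529.5 MJ


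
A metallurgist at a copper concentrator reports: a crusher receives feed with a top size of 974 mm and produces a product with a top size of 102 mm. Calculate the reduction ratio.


Reduction ratio = feed size / product size
= 974 / 102
= 9.549

9.549


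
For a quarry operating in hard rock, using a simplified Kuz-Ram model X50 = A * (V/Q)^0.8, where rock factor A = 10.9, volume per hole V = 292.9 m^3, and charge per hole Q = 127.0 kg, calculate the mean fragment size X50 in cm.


Compute V/Q:
V/Q = 292.9 / 127.0 = 2.306299213
Raise to the power 0.8:
(V/Q)^0.8 = 2.306299213^0.8 = 1.951338083
Multiply by A:
X50 = 10.9 * 1.951338083
= 21.2696 cm

21.2696 cm


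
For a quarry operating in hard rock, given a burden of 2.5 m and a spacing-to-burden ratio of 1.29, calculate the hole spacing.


3.225 m

Spacing = burden * ratio
= 2.5 * 1.29
= 3.225 m


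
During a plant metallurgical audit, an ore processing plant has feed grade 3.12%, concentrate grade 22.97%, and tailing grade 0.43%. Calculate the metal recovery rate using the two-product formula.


87.8627%

Using the two-product formula:
R = 100 * c * (f - t) / (f * (c - t))
Numerator = 100 * 22.97 * (3.12 - 0.43)
= 100 * 22.97 * 2.69
= 6178.93
Denominator = 3.12 * (22.97 - 0.43)
= 3.12 * 22.54
= 70.3248
R = 6178.93 / 70.3248
= 87.8627%


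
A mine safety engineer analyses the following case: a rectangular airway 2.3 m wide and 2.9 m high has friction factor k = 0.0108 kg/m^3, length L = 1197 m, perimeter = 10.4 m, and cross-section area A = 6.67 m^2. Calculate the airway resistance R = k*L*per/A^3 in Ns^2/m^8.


Compute the numerator:
k * L * per = 0.0108 * 1197 * 10.4
= 134.44704
Compute the denominator:
A^3 = 6.67^3 = 296.740963
Resistance:
R = 134.44704 / 296.740963
= 0.4531 Ns^2/m^8

0.4531 Ns^2/m^8


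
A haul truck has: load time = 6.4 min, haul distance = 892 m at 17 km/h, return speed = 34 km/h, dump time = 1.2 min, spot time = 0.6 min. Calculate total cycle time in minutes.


Convert haul speed to m/min: 17 * 1000/60 = 283.3333333 m/min
Haul time = 892 / 283.3333333 = 3.148235294 min
Convert return speed to m/min: 34 * 1000/60 = 566.6666667 m/min
Return time = 892 / 566.6666667 = 1.574117647 min
Total cycle time:
= 6.4 + 3.148235294 + 1.2 + 1.574117647 + 0.6
= 12.9224 min

12.9224 min


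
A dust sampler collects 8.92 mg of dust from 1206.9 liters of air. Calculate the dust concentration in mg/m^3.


7.3908 mg/m^3

Convert liters to m^3: 1 m^3 = 1000 L
Concentration = mass / volume * 1000
= 8.92 / 1206.9 * 1000
= 0.007390836026 * 1000
= 7.3908 mg/m^3


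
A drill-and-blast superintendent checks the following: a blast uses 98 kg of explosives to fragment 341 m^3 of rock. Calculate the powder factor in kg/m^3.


0.2874 kg/m^3

Powder factor = explosive mass / rock volume
= 98 / 341
= 0.2874 kg/m^3


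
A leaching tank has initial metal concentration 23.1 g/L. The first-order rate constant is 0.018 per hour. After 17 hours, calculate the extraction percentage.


26.3613%

Compute the exponent:
-k * t = -0.018 * 17 = -0.306
Remaining concentration:
C = 23.1 * exp(-0.306)
= 23.1 * 0.7363866195
= 17.01053091 g/L
Extracted = 23.1 - 17.01053091 = 6.089469091 g/L
Extraction % = 6.089469091 / 23.1 * 100
= 26.3613%


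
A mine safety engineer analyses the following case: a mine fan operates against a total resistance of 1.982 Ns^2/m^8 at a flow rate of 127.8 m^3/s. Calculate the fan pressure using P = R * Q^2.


32371.6889 Pa

Compute Q^2:
Q^2 = 127.8^2 = 16332.84
Compute pressure:
P = R * Q^2 = 1.982 * 16332.84
= 32371.6889 Pa


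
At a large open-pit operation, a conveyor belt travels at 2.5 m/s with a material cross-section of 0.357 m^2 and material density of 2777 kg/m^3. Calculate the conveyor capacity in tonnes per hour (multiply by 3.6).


8922.501 t/h

Volumetric flow = speed * area
= 2.5 * 0.357 = 0.8925 m^3/s
Mass flow = volumetric * density
= 0.8925 * 2777 = 2478.4725 kg/s
Convert to t/h: multiply by 3.6
Capacity = 2478.4725 * 3.6
= 8922.501 t/h


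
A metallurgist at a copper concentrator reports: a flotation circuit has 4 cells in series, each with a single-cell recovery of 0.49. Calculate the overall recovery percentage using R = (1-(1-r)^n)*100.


93.2348%

Complement of single-cell recovery:
1 - r = 1 - 0.49 = 0.51
Raise to power n:
(1 - r)^4 = 0.51^4 = 0.06765201
Overall recovery:
R = (1 - 0.06765201) * 100
= 93.2348%


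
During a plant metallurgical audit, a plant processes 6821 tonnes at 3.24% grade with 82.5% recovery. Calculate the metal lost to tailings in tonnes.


38.6751 tonnes

Total metal in feed:
= 6821 * 3.24 / 100 = 221.0004 tonnes
Metal recovered:
= 221.0004 * 82.5 / 100 = 182.32533 tonnes
Metal lost to tailings:
= 221.0004 - 182.32533
= 38.6751 tonnes


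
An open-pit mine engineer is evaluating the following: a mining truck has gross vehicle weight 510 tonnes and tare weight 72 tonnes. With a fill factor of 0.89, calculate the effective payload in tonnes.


Maximum payload = gross - tare
= 510 - 72 = 438 tonnes
Effective payload = max payload * fill factor
= 438 * 0.89
= 389.82 tonnes

389.82 tonnes


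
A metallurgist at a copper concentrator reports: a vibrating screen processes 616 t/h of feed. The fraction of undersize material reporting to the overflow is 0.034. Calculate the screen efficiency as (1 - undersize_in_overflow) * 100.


Screen efficiency = (1 - fraction of undersize in overflow) * 100
= (1 - 0.034) * 100
= 0.966 * 100
= 96.6%

96.6%


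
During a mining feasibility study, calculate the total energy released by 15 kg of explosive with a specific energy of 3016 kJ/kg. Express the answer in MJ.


45.24 MJ

Energy = mass * specific_energy / 1000
= 15 * 3016 / 1000
= 45240 / 1000
= 45.24 MJ


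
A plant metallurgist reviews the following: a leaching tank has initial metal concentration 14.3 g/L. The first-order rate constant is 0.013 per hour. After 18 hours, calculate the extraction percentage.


20.8638%

Compute the exponent:
-k * t = -0.013 * 18 = -0.234
Remaining concentration:
C = 14.3 * exp(-0.234)
= 14.3 * 0.7913618159
= 11.31647397 g/L
Extracted = 14.3 - 11.31647397 = 2.983526033 g/L
Extraction % = 2.983526033 / 14.3 * 100
= 20.8638%


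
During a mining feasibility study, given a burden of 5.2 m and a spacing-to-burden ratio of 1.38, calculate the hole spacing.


Spacing = burden * ratio
= 5.2 * 1.38
= 7.176 m

7.176 m


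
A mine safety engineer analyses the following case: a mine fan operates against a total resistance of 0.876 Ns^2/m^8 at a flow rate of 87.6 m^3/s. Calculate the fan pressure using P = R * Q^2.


Compute Q^2:
Q^2 = 87.6^2 = 7673.76
Compute pressure:
P = R * Q^2 = 0.876 * 7673.76
= 6722.2138 Pa

6722.2138 Pa


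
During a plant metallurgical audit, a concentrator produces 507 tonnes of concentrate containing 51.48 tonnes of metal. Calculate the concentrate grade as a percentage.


Grade = (metal in concentrate / concentrate mass) * 100
= (51.48 / 507) * 100
= 0.1015384615 * 100
= 10.1538%

10.1538%


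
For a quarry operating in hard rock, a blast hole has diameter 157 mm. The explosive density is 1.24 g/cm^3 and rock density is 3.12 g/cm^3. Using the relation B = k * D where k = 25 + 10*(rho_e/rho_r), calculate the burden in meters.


4.549 m

First, compute k:
rho_e / rho_r = 1.24 / 3.12 = 0.3974358974
k = 25 + 10 * 0.3974358974 = 28.97435897
Then, compute burden:
B = k * D / 1000 = 28.97435897 * 157 / 1000
= 4548.974359 / 1000
= 4.549 m


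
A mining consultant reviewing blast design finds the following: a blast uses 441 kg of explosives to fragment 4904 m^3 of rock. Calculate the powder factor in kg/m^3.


Powder factor = explosive mass / rock volume
= 441 / 4904
= 0.0899 kg/m^3

0.0899 kg/m^3


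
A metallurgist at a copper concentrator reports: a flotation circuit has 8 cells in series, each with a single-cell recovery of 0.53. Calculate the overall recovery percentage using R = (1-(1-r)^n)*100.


Complement of single-cell recovery:
1 - r = 1 - 0.53 = 0.47
Raise to power n:
(1 - r)^8 = 0.47^8 = 0.002381128666
Overall recovery:
R = (1 - 0.002381128666) * 100
= 99.7619%

99.7619%


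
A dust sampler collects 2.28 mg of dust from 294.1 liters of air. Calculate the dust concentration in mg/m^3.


Convert liters to m^3: 1 m^3 = 1000 L
Concentration = mass / volume * 1000
= 2.28 / 294.1 * 1000
= 0.007752465148 * 1000
= 7.7525 mg/m^3

7.7525 mg/m^3


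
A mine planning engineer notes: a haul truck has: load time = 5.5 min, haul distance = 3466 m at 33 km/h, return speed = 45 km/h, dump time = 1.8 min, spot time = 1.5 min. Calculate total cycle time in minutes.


Convert haul speed to m/min: 33 * 1000/60 = 550 m/min
Haul time = 3466 / 550 = 6.301818182 min
Convert return speed to m/min: 45 * 1000/60 = 750 m/min
Return time = 3466 / 750 = 4.621333333 min
Total cycle time:
= 5.5 + 6.301818182 + 1.8 + 4.621333333 + 1.5
= 19.7232 min

19.7232 min


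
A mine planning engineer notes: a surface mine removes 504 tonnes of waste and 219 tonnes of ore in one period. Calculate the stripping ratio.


Stripping ratio = waste tonnage / ore tonnage
= 504 / 219
= 2.3014

2.3014


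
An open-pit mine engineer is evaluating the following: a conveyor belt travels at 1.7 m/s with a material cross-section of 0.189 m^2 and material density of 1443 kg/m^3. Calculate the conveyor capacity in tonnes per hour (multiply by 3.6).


1669.0892 t/h

Volumetric flow = speed * area
= 1.7 * 0.189 = 0.3213 m^3/s
Mass flow = volumetric * density
= 0.3213 * 1443 = 463.6359 kg/s
Convert to t/h: multiply by 3.6
Capacity = 463.6359 * 3.6
= 1669.0892 t/h


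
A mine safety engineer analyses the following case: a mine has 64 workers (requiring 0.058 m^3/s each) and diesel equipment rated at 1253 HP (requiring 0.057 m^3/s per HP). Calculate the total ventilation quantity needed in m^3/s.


75.133 m^3/s

Airflow for workers:
Q_people = 64 * 0.058 = 3.712 m^3/s
Airflow for diesel equipment:
Q_diesel = 1253 * 0.057 = 71.421 m^3/s
Total ventilation:
Q_total = 3.712 + 71.421
= 75.133 m^3/s


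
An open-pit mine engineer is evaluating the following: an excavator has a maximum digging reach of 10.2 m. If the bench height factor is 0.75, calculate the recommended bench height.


7.65 m

Bench height = reach * factor
= 10.2 * 0.75
= 7.65 m


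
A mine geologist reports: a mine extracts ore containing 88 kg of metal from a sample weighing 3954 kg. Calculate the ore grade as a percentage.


Ore grade = (metal mass / ore mass) * 100
= (88 / 3954) * 100
= 0.02225594335 * 100
= 2.2256%

2.2256%


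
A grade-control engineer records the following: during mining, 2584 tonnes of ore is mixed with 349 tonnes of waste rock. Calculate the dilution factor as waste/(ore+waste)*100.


11.8991%

Total material = ore + waste
= 2584 + 349 = 2933 tonnes
Dilution = waste / total * 100
= 349 / 2933 * 100
= 0.1189907944 * 100
= 11.8991%


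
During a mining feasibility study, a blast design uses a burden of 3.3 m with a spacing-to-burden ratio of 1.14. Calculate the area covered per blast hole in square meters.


First, find the spacing:
Spacing = burden * ratio = 3.3 * 1.14
= 3.762 m
Then, calculate the area:
Area = burden * spacing = 3.3 * 3.762
= 12.4146 m^2

12.4146 m^2


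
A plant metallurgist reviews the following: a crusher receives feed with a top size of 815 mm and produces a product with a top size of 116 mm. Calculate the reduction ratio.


Reduction ratio = feed size / product size
= 815 / 116
= 7.0259

7.0259


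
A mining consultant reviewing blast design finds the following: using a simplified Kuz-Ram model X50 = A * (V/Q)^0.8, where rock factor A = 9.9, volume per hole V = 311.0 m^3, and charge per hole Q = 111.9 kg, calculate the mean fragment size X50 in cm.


22.4274 cm

Compute V/Q:
V/Q = 311.0 / 111.9 = 2.779267203
Raise to the power 0.8:
(V/Q)^0.8 = 2.779267203^0.8 = 2.265396588
Multiply by A:
X50 = 9.9 * 2.265396588
= 22.4274 cm


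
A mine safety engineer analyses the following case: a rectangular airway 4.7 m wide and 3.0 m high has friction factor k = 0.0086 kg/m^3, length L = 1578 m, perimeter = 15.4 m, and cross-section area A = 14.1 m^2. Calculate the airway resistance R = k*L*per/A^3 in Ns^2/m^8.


Compute the numerator:
k * L * per = 0.0086 * 1578 * 15.4
= 208.99032
Compute the denominator:
A^3 = 14.1^3 = 2803.221
Resistance:
R = 208.99032 / 2803.221
= 0.0746 Ns^2/m^8

0.0746 Ns^2/m^8


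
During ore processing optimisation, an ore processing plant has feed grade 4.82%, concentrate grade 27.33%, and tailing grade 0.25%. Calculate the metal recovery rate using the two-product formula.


Using the two-product formula:
R = 100 * c * (f - t) / (f * (c - t))
Numerator = 100 * 27.33 * (4.82 - 0.25)
= 100 * 27.33 * 4.57
= 12489.81
Denominator = 4.82 * (27.33 - 0.25)
= 4.82 * 27.08
= 130.5256
R = 12489.81 / 130.5256
= 95.6886%

95.6886%


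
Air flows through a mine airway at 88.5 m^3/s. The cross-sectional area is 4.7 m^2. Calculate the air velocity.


18.8298 m/s

Velocity = flow rate / cross-sectional area
= 88.5 / 4.7
= 18.8298 m/s


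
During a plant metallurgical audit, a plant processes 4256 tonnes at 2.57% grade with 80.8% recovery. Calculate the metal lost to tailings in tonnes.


21.0008 tonnes

Total metal in feed:
= 4256 * 2.57 / 100 = 109.3792 tonnes
Metal recovered:
= 109.3792 * 80.8 / 100 = 88.3783936 tonnes
Metal lost to tailings:
= 109.3792 - 88.3783936
= 21.0008 tonnes


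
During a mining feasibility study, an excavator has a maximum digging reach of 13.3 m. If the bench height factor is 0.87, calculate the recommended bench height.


Bench height = reach * factor
= 13.3 * 0.87
= 11.571 m

11.571 m


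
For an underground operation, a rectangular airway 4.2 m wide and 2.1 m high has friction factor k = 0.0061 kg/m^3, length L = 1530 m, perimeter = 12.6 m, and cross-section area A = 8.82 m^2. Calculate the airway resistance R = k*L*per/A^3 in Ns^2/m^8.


Compute the numerator:
k * L * per = 0.0061 * 1530 * 12.6
= 117.5958
Compute the denominator:
A^3 = 8.82^3 = 686.128968
Resistance:
R = 117.5958 / 686.128968
= 0.1714 Ns^2/m^8

0.1714 Ns^2/m^8


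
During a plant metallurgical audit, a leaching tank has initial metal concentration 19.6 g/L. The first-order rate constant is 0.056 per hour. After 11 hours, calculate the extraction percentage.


Compute the exponent:
-k * t = -0.056 * 11 = -0.616
Remaining concentration:
C = 19.6 * exp(-0.616)
= 19.6 * 0.5401005246
= 10.58597028 g/L
Extracted = 19.6 - 10.58597028 = 9.014029717 g/L
Extraction % = 9.014029717 / 19.6 * 100
= 45.9899%

45.9899%


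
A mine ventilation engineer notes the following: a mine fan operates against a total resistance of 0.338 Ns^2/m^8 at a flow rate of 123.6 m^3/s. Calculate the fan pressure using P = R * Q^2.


5163.6125 Pa

Compute Q^2:
Q^2 = 123.6^2 = 15276.96
Compute pressure:
P = R * Q^2 = 0.338 * 15276.96
= 5163.6125 Pa


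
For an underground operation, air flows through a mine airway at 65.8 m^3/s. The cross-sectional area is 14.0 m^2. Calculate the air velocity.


Velocity = flow rate / cross-sectional area
= 65.8 / 14.0
= 4.7 m/s

4.7 m/s


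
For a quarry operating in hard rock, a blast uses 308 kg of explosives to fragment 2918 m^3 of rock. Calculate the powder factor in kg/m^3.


0.1056 kg/m^3

Powder factor = explosive mass / rock volume
= 308 / 2918
= 0.1056 kg/m^3


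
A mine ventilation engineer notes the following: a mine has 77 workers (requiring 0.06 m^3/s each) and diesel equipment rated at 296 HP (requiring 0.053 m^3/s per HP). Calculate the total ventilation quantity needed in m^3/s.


Airflow for workers:
Q_people = 77 * 0.06 = 4.62 m^3/s
Airflow for diesel equipment:
Q_diesel = 296 * 0.053 = 15.688 m^3/s
Total ventilation:
Q_total = 4.62 + 15.688
= 20.308 m^3/s

20.308 m^3/s


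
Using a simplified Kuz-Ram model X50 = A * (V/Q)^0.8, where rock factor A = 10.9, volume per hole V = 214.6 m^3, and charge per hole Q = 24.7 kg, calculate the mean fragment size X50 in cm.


Compute V/Q:
V/Q = 214.6 / 24.7 = 8.688259109
Raise to the power 0.8:
(V/Q)^0.8 = 8.688259109^0.8 = 5.638274445
Multiply by A:
X50 = 10.9 * 5.638274445
= 61.4572 cm

61.4572 cm


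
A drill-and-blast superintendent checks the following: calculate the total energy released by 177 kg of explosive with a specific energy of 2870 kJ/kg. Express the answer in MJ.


Energy = mass * specific_energy / 1000
= 177 * 2870 / 1000
= 507990 / 1000
= 507.99 MJ

507.99 MJ


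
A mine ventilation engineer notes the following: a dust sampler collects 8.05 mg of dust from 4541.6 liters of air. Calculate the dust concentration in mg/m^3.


1.7725 mg/m^3

Convert liters to m^3: 1 m^3 = 1000 L
Concentration = mass / volume * 1000
= 8.05 / 4541.6 * 1000
= 0.001772503083 * 1000
= 1.7725 mg/m^3


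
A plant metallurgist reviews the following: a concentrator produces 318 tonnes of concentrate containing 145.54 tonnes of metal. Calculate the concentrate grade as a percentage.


45.7673%

Grade = (metal in concentrate / concentrate mass) * 100
= (145.54 / 318) * 100
= 0.457672956 * 100
= 45.7673%


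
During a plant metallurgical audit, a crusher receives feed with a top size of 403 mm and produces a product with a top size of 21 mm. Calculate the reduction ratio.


Reduction ratio = feed size / product size
= 403 / 21
= 19.1905

19.1905


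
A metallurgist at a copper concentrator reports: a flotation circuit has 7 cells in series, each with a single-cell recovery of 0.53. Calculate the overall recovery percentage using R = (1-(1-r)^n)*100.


99.4934%

Complement of single-cell recovery:
1 - r = 1 - 0.53 = 0.47
Raise to power n:
(1 - r)^7 = 0.47^7 = 0.005066231205
Overall recovery:
R = (1 - 0.005066231205) * 100
= 99.4934%


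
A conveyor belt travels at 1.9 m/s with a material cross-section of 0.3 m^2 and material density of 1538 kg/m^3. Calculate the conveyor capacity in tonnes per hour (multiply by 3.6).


Volumetric flow = speed * area
= 1.9 * 0.3 = 0.57 m^3/s
Mass flow = volumetric * density
= 0.57 * 1538 = 876.66 kg/s
Convert to t/h: multiply by 3.6
Capacity = 876.66 * 3.6
= 3155.976 t/h

3155.976 t/h


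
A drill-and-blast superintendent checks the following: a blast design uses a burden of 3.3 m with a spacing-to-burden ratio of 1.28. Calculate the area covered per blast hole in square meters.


First, find the spacing:
Spacing = burden * ratio = 3.3 * 1.28
= 4.224 m
Then, calculate the area:
Area = burden * spacing = 3.3 * 4.224
= 13.9392 m^2

13.9392 m^2


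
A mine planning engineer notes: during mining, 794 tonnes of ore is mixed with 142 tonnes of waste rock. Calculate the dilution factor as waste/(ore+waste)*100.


Total material = ore + waste
= 794 + 142 = 936 tonnes
Dilution = waste / total * 100
= 142 / 936 * 100
= 0.1517094017 * 100
= 15.1709%

15.1709%


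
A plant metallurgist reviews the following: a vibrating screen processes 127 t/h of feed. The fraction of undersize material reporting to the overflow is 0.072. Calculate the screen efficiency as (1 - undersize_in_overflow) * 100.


Screen efficiency = (1 - fraction of undersize in overflow) * 100
= (1 - 0.072) * 100
= 0.928 * 100
= 92.8%

92.8%


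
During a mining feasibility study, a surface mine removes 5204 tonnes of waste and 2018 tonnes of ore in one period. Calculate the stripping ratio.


2.5788

Stripping ratio = waste tonnage / ore tonnage
= 5204 / 2018
= 2.5788


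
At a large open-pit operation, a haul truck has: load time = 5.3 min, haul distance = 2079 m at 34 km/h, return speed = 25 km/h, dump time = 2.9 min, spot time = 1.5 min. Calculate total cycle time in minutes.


Convert haul speed to m/min: 34 * 1000/60 = 566.6666667 m/min
Haul time = 2079 / 566.6666667 = 3.668823529 min
Convert return speed to m/min: 25 * 1000/60 = 416.6666667 m/min
Return time = 2079 / 416.6666667 = 4.9896 min
Total cycle time:
= 5.3 + 3.668823529 + 2.9 + 4.9896 + 1.5
= 18.3584 min

18.3584 min


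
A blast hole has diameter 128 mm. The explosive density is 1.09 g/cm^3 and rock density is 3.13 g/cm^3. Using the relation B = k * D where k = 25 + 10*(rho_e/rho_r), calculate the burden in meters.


First, compute k:
rho_e / rho_r = 1.09 / 3.13 = 0.3482428115
k = 25 + 10 * 0.3482428115 = 28.48242812
Then, compute burden:
B = k * D / 1000 = 28.48242812 * 128 / 1000
= 3645.750799 / 1000
= 3.6458 m

3.6458 m


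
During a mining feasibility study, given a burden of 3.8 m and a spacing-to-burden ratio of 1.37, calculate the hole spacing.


5.206 m

Spacing = burden * ratio
= 3.8 * 1.37
= 5.206 m


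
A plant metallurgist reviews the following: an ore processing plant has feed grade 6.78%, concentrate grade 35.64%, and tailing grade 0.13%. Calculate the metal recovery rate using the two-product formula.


98.4417%

Using the two-product formula:
R = 100 * c * (f - t) / (f * (c - t))
Numerator = 100 * 35.64 * (6.78 - 0.13)
= 100 * 35.64 * 6.65
= 23700.6
Denominator = 6.78 * (35.64 - 0.13)
= 6.78 * 35.51
= 240.7578
R = 23700.6 / 240.7578
= 98.4417%


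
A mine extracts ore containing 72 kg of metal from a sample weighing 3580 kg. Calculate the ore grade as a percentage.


Ore grade = (metal mass / ore mass) * 100
= (72 / 3580) * 100
= 0.02011173184 * 100
= 2.0112%

2.0112%


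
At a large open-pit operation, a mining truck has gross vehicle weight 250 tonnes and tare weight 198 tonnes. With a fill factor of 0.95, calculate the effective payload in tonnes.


49.4 tonnes

Maximum payload = gross - tare
= 250 - 198 = 52 tonnes
Effective payload = max payload * fill factor
= 52 * 0.95
= 49.4 tonnes


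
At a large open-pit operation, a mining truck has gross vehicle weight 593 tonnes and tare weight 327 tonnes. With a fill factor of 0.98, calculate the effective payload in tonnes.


Maximum payload = gross - tare
= 593 - 327 = 266 tonnes
Effective payload = max payload * fill factor
= 266 * 0.98
= 260.68 tonnes

260.68 tonnes


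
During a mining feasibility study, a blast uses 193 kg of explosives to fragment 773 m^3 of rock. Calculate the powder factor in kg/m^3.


0.2497 kg/m^3

Powder factor = explosive mass / rock volume
= 193 / 773
= 0.2497 kg/m^3


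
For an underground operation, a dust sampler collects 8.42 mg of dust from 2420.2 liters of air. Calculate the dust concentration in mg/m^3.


3.4791 mg/m^3

Convert liters to m^3: 1 m^3 = 1000 L
Concentration = mass / volume * 1000
= 8.42 / 2420.2 * 1000
= 0.003479051318 * 1000
= 3.4791 mg/m^3


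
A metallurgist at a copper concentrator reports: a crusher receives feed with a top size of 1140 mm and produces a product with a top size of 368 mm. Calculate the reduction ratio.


3.0978

Reduction ratio = feed size / product size
= 1140 / 368
= 3.0978


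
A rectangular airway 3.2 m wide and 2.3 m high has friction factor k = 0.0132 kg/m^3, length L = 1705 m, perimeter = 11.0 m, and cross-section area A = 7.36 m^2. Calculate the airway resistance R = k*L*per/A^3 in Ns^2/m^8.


Compute the numerator:
k * L * per = 0.0132 * 1705 * 11.0
= 247.566
Compute the denominator:
A^3 = 7.36^3 = 398.688256
Resistance:
R = 247.566 / 398.688256
= 0.621 Ns^2/m^8

0.621 Ns^2/m^8


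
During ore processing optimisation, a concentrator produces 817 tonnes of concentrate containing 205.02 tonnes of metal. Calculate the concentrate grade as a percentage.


25.0942%

Grade = (metal in concentrate / concentrate mass) * 100
= (205.02 / 817) * 100
= 0.2509424725 * 100
= 25.0942%


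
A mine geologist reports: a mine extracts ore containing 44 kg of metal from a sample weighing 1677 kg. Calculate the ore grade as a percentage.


Ore grade = (metal mass / ore mass) * 100
= (44 / 1677) * 100
= 0.02623732856 * 100
= 2.6237%

2.6237%


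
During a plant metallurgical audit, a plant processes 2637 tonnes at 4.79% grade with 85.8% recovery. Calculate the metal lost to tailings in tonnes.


17.9363 tonnes

Total metal in feed:
= 2637 * 4.79 / 100 = 126.3123 tonnes
Metal recovered:
= 126.3123 * 85.8 / 100 = 108.3759534 tonnes
Metal lost to tailings:
= 126.3123 - 108.3759534
= 17.9363 tonnes


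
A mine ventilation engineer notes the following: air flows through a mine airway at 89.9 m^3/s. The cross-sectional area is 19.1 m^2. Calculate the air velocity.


4.7068 m/s

Velocity = flow rate / cross-sectional area
= 89.9 / 19.1
= 4.7068 m/s


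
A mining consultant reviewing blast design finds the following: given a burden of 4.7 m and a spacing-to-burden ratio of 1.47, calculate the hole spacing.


6.909 m

Spacing = burden * ratio
= 4.7 * 1.47
= 6.909 m


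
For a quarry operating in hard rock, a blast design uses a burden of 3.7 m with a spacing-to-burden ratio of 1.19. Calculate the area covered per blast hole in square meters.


16.2911 m^2

First, find the spacing:
Spacing = burden * ratio = 3.7 * 1.19
= 4.403 m
Then, calculate the area:
Area = burden * spacing = 3.7 * 4.403
= 16.2911 m^2


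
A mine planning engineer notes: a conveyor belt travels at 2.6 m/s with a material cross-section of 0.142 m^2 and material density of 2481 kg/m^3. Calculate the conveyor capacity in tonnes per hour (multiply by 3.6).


3297.5467 t/h

Volumetric flow = speed * area
= 2.6 * 0.142 = 0.3692 m^3/s
Mass flow = volumetric * density
= 0.3692 * 2481 = 915.9852 kg/s
Convert to t/h: multiply by 3.6
Capacity = 915.9852 * 3.6
= 3297.5467 t/h


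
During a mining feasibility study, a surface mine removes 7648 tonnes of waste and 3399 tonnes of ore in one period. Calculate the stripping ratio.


Stripping ratio = waste tonnage / ore tonnage
= 7648 / 3399
= 2.2501

2.2501


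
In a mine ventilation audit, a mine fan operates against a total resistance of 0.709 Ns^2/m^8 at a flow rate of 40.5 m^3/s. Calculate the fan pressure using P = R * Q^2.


Compute Q^2:
Q^2 = 40.5^2 = 1640.25
Compute pressure:
P = R * Q^2 = 0.709 * 1640.25
= 1162.9373 Pa

1162.9373 Pa


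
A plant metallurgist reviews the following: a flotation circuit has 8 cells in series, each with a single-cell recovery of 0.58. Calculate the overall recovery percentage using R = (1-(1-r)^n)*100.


99.9032%

Complement of single-cell recovery:
1 - r = 1 - 0.58 = 0.42
Raise to power n:
(1 - r)^8 = 0.42^8 = 0.0009682651996
Overall recovery:
R = (1 - 0.0009682651996) * 100
= 99.9032%


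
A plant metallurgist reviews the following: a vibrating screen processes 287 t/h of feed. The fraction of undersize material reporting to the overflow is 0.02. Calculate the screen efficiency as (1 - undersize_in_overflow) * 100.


98.0%

Screen efficiency = (1 - fraction of undersize in overflow) * 100
= (1 - 0.02) * 100
= 0.98 * 100
= 98.0%


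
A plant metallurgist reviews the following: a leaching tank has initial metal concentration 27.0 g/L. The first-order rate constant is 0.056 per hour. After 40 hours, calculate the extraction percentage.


Compute the exponent:
-k * t = -0.056 * 40 = -2.24
Remaining concentration:
C = 27.0 * exp(-2.24)
= 27.0 * 0.1064585044
= 2.874379618 g/L
Extracted = 27.0 - 2.874379618 = 24.12562038 g/L
Extraction % = 24.12562038 / 27.0 * 100
= 89.3541%

89.3541%


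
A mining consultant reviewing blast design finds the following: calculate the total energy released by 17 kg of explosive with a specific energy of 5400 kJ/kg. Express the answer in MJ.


91.8 MJ

Energy = mass * specific_energy / 1000
= 17 * 5400 / 1000
= 91800 / 1000
= 91.8 MJ


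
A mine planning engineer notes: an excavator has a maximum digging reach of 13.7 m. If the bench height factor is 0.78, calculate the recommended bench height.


Bench height = reach * factor
= 13.7 * 0.78
= 10.686 m

10.686 m


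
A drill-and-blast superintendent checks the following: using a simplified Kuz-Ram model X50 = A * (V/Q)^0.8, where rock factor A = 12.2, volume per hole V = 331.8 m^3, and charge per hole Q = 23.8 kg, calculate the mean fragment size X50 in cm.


100.4152 cm

Compute V/Q:
V/Q = 331.8 / 23.8 = 13.94117647
Raise to the power 0.8:
(V/Q)^0.8 = 13.94117647^0.8 = 8.230752445
Multiply by A:
X50 = 12.2 * 8.230752445
= 100.4152 cm


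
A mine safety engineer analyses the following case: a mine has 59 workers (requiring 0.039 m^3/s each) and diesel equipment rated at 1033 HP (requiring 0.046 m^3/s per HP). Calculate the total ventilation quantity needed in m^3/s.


49.819 m^3/s

Airflow for workers:
Q_people = 59 * 0.039 = 2.301 m^3/s
Airflow for diesel equipment:
Q_diesel = 1033 * 0.046 = 47.518 m^3/s
Total ventilation:
Q_total = 2.301 + 47.518
= 49.819 m^3/s


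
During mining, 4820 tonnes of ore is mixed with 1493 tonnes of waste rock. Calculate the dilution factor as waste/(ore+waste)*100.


23.6496%

Total material = ore + waste
= 4820 + 1493 = 6313 tonnes
Dilution = waste / total * 100
= 1493 / 6313 * 100
= 0.2364961191 * 100
= 23.6496%


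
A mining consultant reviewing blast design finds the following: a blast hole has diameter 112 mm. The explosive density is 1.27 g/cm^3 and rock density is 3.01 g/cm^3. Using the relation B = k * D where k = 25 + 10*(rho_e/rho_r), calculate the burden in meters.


3.2726 m

First, compute k:
rho_e / rho_r = 1.27 / 3.01 = 0.4219269103
k = 25 + 10 * 0.4219269103 = 29.2192691
Then, compute burden:
B = k * D / 1000 = 29.2192691 * 112 / 1000
= 3272.55814 / 1000
= 3.2726 m


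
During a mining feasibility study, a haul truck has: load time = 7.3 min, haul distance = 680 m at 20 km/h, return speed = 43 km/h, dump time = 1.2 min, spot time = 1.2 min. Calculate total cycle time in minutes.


12.6888 min

Convert haul speed to m/min: 20 * 1000/60 = 333.3333333 m/min
Haul time = 680 / 333.3333333 = 2.04 min
Convert return speed to m/min: 43 * 1000/60 = 716.6666667 m/min
Return time = 680 / 716.6666667 = 0.9488372093 min
Total cycle time:
= 7.3 + 2.04 + 1.2 + 0.9488372093 + 1.2
= 12.6888 min
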